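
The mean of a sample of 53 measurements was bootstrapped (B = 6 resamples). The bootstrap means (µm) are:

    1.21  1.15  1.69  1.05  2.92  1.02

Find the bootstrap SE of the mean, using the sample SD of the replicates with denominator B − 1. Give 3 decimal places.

SE* = 0.734

Bootstrap SE is the standard deviation of the 6 replicate means.
Mean of replicates: (1.21 + 1.15 + 1.69 + 1.05 + 2.92 + 1.02) / 6 = 9.0400 / 6 = 1.5067
Sum of squared deviations: (−0.2967)² + (−0.3567)² + (+0.1833)² + (−0.4567)² + (+1.4133)² + (−0.4867)² = 2.6917
Variance = 2.6917 / 5 = 0.5383
SE* = √0.5383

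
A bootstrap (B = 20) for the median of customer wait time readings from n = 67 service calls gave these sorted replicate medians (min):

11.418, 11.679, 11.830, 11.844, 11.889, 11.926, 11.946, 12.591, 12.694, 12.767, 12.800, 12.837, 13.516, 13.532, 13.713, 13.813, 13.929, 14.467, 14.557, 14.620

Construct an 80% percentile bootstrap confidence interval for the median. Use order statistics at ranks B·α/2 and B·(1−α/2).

α = 0.20; lower rank = 20 × 0.100 = 2; upper rank = 20 × 0.900 = 18.
The 2nd smallest replicate is 11.679; the 18th is 14.467.

(11.679, 14.467)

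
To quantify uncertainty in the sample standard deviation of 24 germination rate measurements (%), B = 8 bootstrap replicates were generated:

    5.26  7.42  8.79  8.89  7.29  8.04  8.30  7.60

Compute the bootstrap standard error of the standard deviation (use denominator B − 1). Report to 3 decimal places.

Bootstrap SE is the standard deviation of the 8 replicate standard deviations.
Mean of replicates: (5.26 + 7.42 + 8.79 + 8.89 + 7.29 + 8.04 + 8.30 + 7.60) / 8 = 61.5900 / 8 = 7.6987
Sum of squared deviations: (−2.4387)² + (−0.2787)² + (+1.0912)² + (+1.1913)² + (−0.4087)² + (+0.3412)² + (+0.6013)² + (−0.0987)² = 9.2899
Variance = 9.2899 / 7 = 1.3271
SE* = √1.3271

SE* = 1.152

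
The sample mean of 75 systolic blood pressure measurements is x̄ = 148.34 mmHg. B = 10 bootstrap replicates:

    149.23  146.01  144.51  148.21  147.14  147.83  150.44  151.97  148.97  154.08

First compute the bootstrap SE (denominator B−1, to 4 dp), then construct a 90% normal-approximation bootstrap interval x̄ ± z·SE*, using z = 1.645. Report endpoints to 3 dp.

(143.718, 152.962)

Mean of replicates = 148.8390; sum of squared deviations = 71.0483; SE* = √(71.0483/9) = 2.8097
Margin = 1.645 × 2.8097 = 4.6220
Interval: 148.34 ± 4.6220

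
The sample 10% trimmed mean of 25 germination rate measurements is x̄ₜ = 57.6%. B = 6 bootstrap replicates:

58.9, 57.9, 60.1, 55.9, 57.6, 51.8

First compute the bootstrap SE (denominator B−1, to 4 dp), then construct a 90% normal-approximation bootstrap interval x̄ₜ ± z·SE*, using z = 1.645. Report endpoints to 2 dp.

Mean of replicates = 57.0333; sum of squared deviations = 42.6333; SE* = √(42.6333/5) = 2.9200
Margin = 1.645 × 2.9200 = 4.803
Interval: 57.6 ± 4.803

(52.80, 62.40)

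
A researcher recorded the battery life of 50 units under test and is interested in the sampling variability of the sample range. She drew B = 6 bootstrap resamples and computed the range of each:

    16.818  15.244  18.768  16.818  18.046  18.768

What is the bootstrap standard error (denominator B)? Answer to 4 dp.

Bootstrap SE is the standard deviation of the 6 replicate ranges.
Mean of replicates: (16.818 + 15.244 + 18.768 + 16.818 + 18.046 + 18.768) / 6 = 104.46200 / 6 = 17.41033
Sum of squared deviations: (−0.59233)² + (−2.16633)² + (+1.35767)² + (−0.59233)² + (+0.63567)² + (+1.35767)² = 9.48531
Variance = 9.48531 / 6 = 1.58088
SE* = √1.58088

SE* = 1.2573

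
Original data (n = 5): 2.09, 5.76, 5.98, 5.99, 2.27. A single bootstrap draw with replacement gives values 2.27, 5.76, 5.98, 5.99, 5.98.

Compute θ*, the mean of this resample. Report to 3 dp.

Mean = (2.27 + 5.76 + 5.98 + 5.99 + 5.98) / 5 = 25.980 / 5 = 5.196

θ* = 5.196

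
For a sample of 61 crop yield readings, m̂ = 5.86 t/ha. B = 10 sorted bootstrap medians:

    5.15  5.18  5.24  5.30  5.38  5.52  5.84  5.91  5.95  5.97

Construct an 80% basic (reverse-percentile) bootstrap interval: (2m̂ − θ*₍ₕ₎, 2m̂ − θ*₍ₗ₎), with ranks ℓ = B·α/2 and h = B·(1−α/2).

(5.77, 6.57)

Percentile endpoints at ranks 1 and 9: θ*₍1₎ = 5.15, θ*₍9₎ = 5.95.
Basic interval reflects these around m̂:
  lower = 2 × 5.86 − 5.95 = 5.77
  upper = 2 × 5.86 − 5.15 = 6.57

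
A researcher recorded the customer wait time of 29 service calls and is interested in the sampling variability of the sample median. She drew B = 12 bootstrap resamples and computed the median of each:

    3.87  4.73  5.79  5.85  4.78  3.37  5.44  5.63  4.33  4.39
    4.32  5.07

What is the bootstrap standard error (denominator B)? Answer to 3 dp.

SE* = 0.752

Bootstrap SE is the standard deviation of the 12 replicate medians.
Mean of replicates: (3.87 + 4.73 + 5.79 + 5.85 + 4.78 + 3.37 + 5.44 + 5.63 + 4.33 + 4.39 + 4.32 + 5.07) / 12 = 57.5700 / 12 = 4.7975
Sum of squared deviations: (−0.9275)² + (−0.0675)² + (+0.9925)² + (+1.0525)² + (−0.0175)² + (−1.4275)² + (+0.6425)² + (+0.8325)² + (−0.4675)² + (−0.4075)² + (−0.4775)² + (+0.2725)² = 6.7884
Variance = 6.7884 / 12 = 0.5657
SE* = √0.5657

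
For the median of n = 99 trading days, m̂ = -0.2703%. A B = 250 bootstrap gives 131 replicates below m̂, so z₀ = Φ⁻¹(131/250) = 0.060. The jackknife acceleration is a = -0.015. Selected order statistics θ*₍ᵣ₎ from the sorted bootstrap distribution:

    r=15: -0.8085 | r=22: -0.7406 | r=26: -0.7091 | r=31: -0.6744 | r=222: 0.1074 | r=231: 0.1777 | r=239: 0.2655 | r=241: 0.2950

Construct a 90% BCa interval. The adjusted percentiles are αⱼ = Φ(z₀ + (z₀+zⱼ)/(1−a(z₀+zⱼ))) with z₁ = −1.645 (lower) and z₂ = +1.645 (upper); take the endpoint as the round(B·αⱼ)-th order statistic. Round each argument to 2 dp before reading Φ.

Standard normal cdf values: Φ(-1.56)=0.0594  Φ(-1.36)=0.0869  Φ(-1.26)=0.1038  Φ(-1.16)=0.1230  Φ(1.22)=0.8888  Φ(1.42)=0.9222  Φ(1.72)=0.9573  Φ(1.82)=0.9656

(-0.8085, 0.2655)

Lower: z₀ + z₁ = 0.060 + (-1.645) = -1.585; 1 − a(z₀+z₁) = 1 − (-0.015)(-1.585) = 0.9762; argument = 0.060 + (-1.585)/0.9762 = -1.5636 → -1.56.
α₁ = Φ(-1.56) = 0.0594; rank = round(250 × 0.0594) = 15; θ*₍15₎ = -0.8085.
Upper: z₀ + z₂ = 1.705; 1 − a(z₀+z₂) = 1.0256; argument = 1.7225 → 1.72; α₂ = 0.9573; rank = 239; θ*₍239₎ = 0.2655.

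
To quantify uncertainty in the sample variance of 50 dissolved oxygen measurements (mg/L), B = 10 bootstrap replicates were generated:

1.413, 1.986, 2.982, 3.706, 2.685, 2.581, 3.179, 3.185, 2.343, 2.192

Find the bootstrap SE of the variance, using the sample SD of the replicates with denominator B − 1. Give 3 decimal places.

Bootstrap SE is the standard deviation of the 10 replicate variances.
Mean of replicates: (1.413 + 1.986 + 2.982 + 3.706 + 2.685 + 2.581 + 3.179 + 3.185 + 2.343 + 2.192) / 10 = 26.2520 / 10 = 2.6252
Sum of squared deviations: (−1.2122)² + (−0.6392)² + (+0.3568)² + (+1.0808)² + (+0.0598)² + (−0.0442)² + (+0.5538)² + (+0.5598)² + (−0.2822)² + (−0.4332)² = 4.0663
Variance = 4.0663 / 9 = 0.4518
SE* = √0.4518

SE* = 0.672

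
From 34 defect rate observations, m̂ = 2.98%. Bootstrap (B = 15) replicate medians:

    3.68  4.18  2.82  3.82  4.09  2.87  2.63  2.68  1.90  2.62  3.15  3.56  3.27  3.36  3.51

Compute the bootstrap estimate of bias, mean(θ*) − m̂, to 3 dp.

mean(θ*) = (3.68 + 4.18 + 2.82 + 3.82 + 4.09 + 2.87 + 2.63 + 2.68 + 1.90 + 2.62 + 3.15 + 3.56 + 3.27 + 3.36 + 3.51) / 15 = 3.2093
bias = 3.2093 − 2.98

bias = +0.229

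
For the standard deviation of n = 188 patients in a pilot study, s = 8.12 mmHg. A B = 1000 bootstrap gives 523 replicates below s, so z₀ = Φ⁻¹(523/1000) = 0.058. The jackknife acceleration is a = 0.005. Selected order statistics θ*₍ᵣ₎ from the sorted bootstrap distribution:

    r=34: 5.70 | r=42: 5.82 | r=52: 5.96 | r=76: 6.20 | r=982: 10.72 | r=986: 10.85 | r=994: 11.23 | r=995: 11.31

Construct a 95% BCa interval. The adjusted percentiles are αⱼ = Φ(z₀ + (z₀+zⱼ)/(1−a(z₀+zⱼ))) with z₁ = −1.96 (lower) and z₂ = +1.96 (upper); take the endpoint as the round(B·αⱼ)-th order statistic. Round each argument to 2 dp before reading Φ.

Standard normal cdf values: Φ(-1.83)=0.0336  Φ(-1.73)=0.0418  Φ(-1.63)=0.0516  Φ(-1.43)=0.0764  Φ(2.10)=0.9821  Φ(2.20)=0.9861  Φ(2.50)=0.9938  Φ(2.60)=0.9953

(5.70, 10.72)

Lower: z₀ + z₁ = 0.058 + (-1.960) = -1.902; 1 − a(z₀+z₁) = 1 − (0.005)(-1.902) = 1.0095; argument = 0.058 + (-1.902)/1.0095 = -1.8261 → -1.83.
α₁ = Φ(-1.83) = 0.0336; rank = round(1000 × 0.0336) = 34; θ*₍34₎ = 5.70.
Upper: z₀ + z₂ = 2.018; 1 − a(z₀+z₂) = 0.9899; argument = 2.0966 → 2.10; α₂ = 0.9821; rank = 982; θ*₍982₎ = 10.72.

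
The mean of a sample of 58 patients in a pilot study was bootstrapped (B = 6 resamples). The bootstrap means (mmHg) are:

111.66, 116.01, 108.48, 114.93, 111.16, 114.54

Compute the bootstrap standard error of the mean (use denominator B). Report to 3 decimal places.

Bootstrap SE is the standard deviation of the 6 replicate means.
Mean of replicates: (111.66 + 116.01 + 108.48 + 114.93 + 111.16 + 114.54) / 6 = 676.7800 / 6 = 112.7967
Sum of squared deviations: (−1.1367)² + (+3.2133)² + (−4.3167)² + (+2.1333)² + (−1.6367)² + (+1.7433)² = 40.5201
Variance = 40.5201 / 6 = 6.7534
SE* = √6.7534

SE* = 2.599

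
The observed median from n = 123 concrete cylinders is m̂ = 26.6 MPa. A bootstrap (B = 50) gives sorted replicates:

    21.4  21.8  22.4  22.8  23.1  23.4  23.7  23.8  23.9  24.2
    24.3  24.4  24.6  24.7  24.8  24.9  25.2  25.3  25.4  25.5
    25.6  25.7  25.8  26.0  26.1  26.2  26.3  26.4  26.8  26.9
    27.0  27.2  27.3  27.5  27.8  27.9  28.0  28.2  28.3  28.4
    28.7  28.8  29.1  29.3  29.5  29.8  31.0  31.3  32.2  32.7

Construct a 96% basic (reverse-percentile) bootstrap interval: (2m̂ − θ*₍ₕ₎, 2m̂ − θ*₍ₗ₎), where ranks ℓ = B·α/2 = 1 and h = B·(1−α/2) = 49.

(21.0, 31.8)

Percentile endpoints at ranks 1 and 49: θ*₍1₎ = 21.4, θ*₍49₎ = 32.2.
Basic interval reflects these around m̂:
  lower = 2 × 26.6 − 32.2 = 21.0
  upper = 2 × 26.6 − 21.4 = 31.8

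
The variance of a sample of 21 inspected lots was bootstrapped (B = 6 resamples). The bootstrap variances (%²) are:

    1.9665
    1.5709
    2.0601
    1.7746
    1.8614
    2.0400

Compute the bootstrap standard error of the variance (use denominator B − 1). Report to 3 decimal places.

Bootstrap SE is the standard deviation of the 6 replicate variances.
Mean of replicates: (1.9665 + 1.5709 + 2.0601 + 1.7746 + 1.8614 + 2.0400) / 6 = 11.27350 / 6 = 1.87892
Sum of squared deviations: (+0.08758)² + (−0.30802)² + (+0.18118)² + (−0.10432)² + (−0.01752)² + (+0.16108)² = 0.17251
Variance = 0.17251 / 5 = 0.03450
SE* = √0.03450

SE* = 0.186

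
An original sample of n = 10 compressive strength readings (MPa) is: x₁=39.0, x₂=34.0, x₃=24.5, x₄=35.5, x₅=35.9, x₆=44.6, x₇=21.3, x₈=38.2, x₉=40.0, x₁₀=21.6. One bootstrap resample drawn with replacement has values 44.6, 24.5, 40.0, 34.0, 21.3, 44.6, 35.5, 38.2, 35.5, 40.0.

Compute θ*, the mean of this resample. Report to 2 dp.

θ* = 35.82

Mean = (44.6 + 24.5 + 40.0 + 34.0 + 21.3 + 44.6 + 35.5 + 38.2 + 35.5 + 40.0) / 10 = 358.20 / 10 = 35.82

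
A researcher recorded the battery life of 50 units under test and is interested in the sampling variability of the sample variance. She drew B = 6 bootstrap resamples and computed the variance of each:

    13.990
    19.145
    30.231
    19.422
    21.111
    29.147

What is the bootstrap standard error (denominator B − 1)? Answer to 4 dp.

Bootstrap SE is the standard deviation of the 6 replicate variances.
Mean of replicates: (13.990 + 19.145 + 30.231 + 19.422 + 21.111 + 29.147) / 6 = 133.04600 / 6 = 22.17433
Sum of squared deviations: (−8.18433)² + (−3.02933)² + (+8.05667)² + (−2.75233)² + (−1.06333)² + (+6.97267)² = 198.39415
Variance = 198.39415 / 5 = 39.67883
SE* = √39.67883

SE* = 6.2991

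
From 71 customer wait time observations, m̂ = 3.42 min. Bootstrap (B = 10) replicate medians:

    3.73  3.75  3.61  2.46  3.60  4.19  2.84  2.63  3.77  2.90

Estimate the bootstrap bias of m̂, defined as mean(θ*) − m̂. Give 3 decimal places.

bias = −0.072

mean(θ*) = (3.73 + 3.75 + 3.61 + 2.46 + 3.60 + 4.19 + 2.84 + 2.63 + 3.77 + 2.90) / 10 = 3.3480
bias = 3.3480 − 3.42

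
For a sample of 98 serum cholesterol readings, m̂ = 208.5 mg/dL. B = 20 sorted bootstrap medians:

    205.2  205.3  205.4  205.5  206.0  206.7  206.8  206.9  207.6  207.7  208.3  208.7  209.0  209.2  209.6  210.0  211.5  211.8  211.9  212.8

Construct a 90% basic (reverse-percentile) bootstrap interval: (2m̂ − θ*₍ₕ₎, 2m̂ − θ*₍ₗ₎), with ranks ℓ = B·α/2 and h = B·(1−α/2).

(205.1, 211.8)

Percentile endpoints at ranks 1 and 19: θ*₍1₎ = 205.2, θ*₍19₎ = 211.9.
Basic interval reflects these around m̂:
  lower = 2 × 208.5 − 211.9 = 205.1
  upper = 2 × 208.5 − 205.2 = 211.8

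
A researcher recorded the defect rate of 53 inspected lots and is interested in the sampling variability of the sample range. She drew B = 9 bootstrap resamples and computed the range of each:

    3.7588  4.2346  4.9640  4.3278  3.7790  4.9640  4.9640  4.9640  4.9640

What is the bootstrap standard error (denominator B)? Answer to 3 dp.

Bootstrap SE is the standard deviation of the 9 replicate ranges.
Mean of replicates: (3.7588 + 4.2346 + 4.9640 + 4.3278 + 3.7790 + 4.9640 + 4.9640 + 4.9640 + 4.9640) / 9 = 40.92020 / 9 = 4.54669
Sum of squared deviations: (−0.78789)² + (−0.31209)² + (+0.41731)² + (−0.21889)² + (−0.76769)² + (+0.41731)² + (+0.41731)² + (+0.41731)² + (+0.41731)² = 2.22617
Variance = 2.22617 / 9 = 0.24735
SE* = √0.24735

SE* = 0.497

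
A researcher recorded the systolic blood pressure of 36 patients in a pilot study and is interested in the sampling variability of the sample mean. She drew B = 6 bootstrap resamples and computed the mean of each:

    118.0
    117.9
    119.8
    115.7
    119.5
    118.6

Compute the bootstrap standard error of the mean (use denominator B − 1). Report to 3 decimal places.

Bootstrap SE is the standard deviation of the 6 replicate means.
Mean of replicates: (118.0 + 117.9 + 119.8 + 115.7 + 119.5 + 118.6) / 6 = 709.5000 / 6 = 118.2500
Sum of squared deviations: (−0.2500)² + (−0.3500)² + (+1.5500)² + (−2.5500)² + (+1.2500)² + (+0.3500)² = 10.7750
Variance = 10.7750 / 5 = 2.1550
SE* = √2.1550

SE* = 1.468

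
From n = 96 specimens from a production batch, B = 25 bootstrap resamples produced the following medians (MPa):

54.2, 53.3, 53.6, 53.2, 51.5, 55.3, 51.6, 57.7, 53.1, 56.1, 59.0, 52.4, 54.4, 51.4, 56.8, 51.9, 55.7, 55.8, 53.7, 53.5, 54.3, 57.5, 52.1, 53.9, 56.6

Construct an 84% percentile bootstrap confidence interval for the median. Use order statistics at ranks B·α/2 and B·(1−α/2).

(51.5, 57.5)

Sorted replicates: 51.4, 51.5, 51.6, 51.9, 52.1, 52.4, 53.1, 53.2, 53.3, 53.5, 53.6, 53.7, 53.9, 54.2, 54.3, 54.4, 55.3, 55.7, 55.8, 56.1, 56.6, 56.8, 57.5, 57.7, 59.0
α = 0.16; lower rank = 25 × 0.080 = 2; upper rank = 25 × 0.920 = 23.
The 2nd smallest replicate is 51.5; the 23rd is 57.5.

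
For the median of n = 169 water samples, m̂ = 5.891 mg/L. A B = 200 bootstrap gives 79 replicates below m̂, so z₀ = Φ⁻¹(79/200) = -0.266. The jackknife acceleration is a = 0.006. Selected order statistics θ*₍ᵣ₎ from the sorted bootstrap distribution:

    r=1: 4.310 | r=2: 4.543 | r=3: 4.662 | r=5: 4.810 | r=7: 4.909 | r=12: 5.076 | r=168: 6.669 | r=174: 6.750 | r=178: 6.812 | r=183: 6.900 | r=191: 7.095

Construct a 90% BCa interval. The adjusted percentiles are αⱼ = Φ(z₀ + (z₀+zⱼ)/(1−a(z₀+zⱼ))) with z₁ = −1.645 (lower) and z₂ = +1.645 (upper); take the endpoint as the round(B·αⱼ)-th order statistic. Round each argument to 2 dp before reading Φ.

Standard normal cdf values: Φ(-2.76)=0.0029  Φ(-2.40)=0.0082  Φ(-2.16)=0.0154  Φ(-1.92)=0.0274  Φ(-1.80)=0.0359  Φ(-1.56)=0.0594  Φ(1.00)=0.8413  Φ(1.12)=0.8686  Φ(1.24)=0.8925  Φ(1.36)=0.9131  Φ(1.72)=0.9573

(4.662, 6.750)

Lower: z₀ + z₁ = -0.266 + (-1.645) = -1.911; 1 − a(z₀+z₁) = 1 − (0.006)(-1.911) = 1.0115; argument = -0.266 + (-1.911)/1.0115 = -2.1553 → -2.16.
α₁ = Φ(-2.16) = 0.0154; rank = round(200 × 0.0154) = 3; θ*₍3₎ = 4.662.
Upper: z₀ + z₂ = 1.379; 1 − a(z₀+z₂) = 0.9917; argument = 1.1245 → 1.12; α₂ = 0.8686; rank = 174; θ*₍174₎ = 6.750.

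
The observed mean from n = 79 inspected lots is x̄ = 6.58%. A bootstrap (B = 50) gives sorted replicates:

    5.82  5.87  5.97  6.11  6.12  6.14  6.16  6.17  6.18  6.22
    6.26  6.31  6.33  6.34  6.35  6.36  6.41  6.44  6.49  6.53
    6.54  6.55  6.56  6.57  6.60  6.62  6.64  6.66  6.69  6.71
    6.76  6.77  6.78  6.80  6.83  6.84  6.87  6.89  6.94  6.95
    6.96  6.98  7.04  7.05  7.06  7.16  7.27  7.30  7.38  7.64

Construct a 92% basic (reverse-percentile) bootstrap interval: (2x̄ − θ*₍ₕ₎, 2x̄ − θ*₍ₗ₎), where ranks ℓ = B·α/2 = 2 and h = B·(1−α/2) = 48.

(5.86, 7.29)

Percentile endpoints at ranks 2 and 48: θ*₍2₎ = 5.87, θ*₍48₎ = 7.30.
Basic interval reflects these around x̄:
  lower = 2 × 6.58 − 7.30 = 5.86
  upper = 2 × 6.58 − 5.87 = 7.29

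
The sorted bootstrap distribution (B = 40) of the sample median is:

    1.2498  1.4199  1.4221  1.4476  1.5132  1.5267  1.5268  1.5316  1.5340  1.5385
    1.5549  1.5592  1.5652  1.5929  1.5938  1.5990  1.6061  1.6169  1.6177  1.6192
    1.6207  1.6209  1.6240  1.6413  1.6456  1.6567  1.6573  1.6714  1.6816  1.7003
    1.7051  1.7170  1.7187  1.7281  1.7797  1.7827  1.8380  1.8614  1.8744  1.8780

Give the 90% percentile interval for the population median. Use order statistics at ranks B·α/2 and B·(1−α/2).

α = 0.10; lower rank = 40 × 0.050 = 2; upper rank = 40 × 0.950 = 38.
The 2nd smallest replicate is 1.4199; the 38th is 1.8614.

(1.4199, 1.8614)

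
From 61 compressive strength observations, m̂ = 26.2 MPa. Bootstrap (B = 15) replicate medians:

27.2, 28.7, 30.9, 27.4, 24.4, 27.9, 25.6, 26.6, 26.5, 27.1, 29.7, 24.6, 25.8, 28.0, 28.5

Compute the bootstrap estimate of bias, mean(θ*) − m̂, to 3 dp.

bias = +1.060

mean(θ*) = (27.2 + 28.7 + 30.9 + 27.4 + 24.4 + 27.9 + 25.6 + 26.6 + 26.5 + 27.1 + 29.7 + 24.6 + 25.8 + 28.0 + 28.5) / 15 = 27.2600
bias = 27.2600 − 26.2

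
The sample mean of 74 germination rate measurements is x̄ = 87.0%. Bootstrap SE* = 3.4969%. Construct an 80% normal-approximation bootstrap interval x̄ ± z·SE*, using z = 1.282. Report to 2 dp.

(82.52, 91.48)

Margin = 1.282 × 3.4969 = 4.483
Interval: 87.0 ± 4.483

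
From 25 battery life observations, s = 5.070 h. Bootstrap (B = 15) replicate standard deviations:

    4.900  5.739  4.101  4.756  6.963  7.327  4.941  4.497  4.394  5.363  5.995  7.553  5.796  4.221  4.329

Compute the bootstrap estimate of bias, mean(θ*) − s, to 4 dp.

mean(θ*) = (4.900 + 5.739 + 4.101 + 4.756 + 6.963 + 7.327 + 4.941 + 4.497 + 4.394 + 5.363 + 5.995 + 7.553 + 5.796 + 4.221 + 4.329) / 15 = 5.39167
bias = 5.39167 − 5.070

bias = +0.3217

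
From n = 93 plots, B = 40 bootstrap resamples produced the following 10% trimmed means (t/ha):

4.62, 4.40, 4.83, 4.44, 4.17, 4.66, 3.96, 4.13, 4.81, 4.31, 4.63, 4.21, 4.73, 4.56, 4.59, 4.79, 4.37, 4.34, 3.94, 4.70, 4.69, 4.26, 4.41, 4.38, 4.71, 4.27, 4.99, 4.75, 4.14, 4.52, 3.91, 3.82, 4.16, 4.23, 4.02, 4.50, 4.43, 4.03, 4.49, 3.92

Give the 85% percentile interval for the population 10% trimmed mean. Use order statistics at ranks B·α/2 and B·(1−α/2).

(3.92, 4.79)

Sorted replicates: 3.82, 3.91, 3.92, 3.94, 3.96, 4.02, 4.03, 4.13, 4.14, 4.16, 4.17, 4.21, 4.23, 4.26, 4.27, 4.31, 4.34, 4.37, 4.38, 4.40, 4.41, 4.43, 4.44, 4.49, 4.50, 4.52, 4.56, 4.59, 4.62, 4.63, 4.66, 4.69, 4.70, 4.71, 4.73, 4.75, 4.79, 4.81, 4.83, 4.99
α = 0.15; lower rank = 40 × 0.075 = 3; upper rank = 40 × 0.925 = 37.
The 3rd smallest replicate is 3.92; the 37th is 4.79.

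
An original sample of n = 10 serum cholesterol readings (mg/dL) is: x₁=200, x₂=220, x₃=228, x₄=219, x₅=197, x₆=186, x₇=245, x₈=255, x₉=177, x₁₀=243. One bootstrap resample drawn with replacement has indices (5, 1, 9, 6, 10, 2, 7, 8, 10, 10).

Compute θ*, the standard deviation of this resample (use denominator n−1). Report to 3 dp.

θ* = 28.602

Resample values: 197, 200, 177, 186, 243, 220, 245, 255, 243, 243.
Mean = 220.9000; sum of squared deviations = 7362.9000
s² = 7362.9000 / 9 = 818.1000
s = √818.1000 = 28.602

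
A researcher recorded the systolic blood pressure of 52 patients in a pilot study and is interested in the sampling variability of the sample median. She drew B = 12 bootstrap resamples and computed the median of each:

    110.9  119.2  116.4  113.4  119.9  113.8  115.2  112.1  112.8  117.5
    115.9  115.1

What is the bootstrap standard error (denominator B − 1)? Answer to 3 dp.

SE* = 2.770

Bootstrap SE is the standard deviation of the 12 replicate medians.
Mean of replicates: (110.9 + 119.2 + 116.4 + 113.4 + 119.9 + 113.8 + 115.2 + 112.1 + 112.8 + 117.5 + 115.9 + 115.1) / 12 = 1382.2000 / 12 = 115.1833
Sum of squared deviations: (−4.2833)² + (+4.0167)² + (+1.2167)² + (−1.7833)² + (+4.7167)² + (−1.3833)² + (+0.0167)² + (−3.0833)² + (−2.3833)² + (+2.3167)² + (+0.7167)² + (−0.0833)² = 84.3767
Variance = 84.3767 / 11 = 7.6706
SE* = √7.6706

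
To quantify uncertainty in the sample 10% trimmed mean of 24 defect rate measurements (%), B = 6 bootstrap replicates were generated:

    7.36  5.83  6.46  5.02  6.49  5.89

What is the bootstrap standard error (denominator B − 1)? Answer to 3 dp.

Bootstrap SE is the standard deviation of the 6 replicate 10% trimmed means.
Mean of replicates: (7.36 + 5.83 + 6.46 + 5.02 + 6.49 + 5.89) / 6 = 37.0500 / 6 = 6.1750
Sum of squared deviations: (+1.1850)² + (−0.3450)² + (+0.2850)² + (−1.1550)² + (+0.3150)² + (−0.2850)² = 3.1190
Variance = 3.1190 / 5 = 0.6238
SE* = √0.6238

SE* = 0.790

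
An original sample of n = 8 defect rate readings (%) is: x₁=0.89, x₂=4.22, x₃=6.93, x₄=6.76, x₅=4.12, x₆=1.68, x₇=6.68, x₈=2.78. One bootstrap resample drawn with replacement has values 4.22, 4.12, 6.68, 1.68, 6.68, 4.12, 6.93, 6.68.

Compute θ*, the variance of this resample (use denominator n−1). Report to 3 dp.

θ* = 3.603

Mean = 5.1387; sum of squared deviations = 25.2177
s² = 25.2177 / 7 = 3.6025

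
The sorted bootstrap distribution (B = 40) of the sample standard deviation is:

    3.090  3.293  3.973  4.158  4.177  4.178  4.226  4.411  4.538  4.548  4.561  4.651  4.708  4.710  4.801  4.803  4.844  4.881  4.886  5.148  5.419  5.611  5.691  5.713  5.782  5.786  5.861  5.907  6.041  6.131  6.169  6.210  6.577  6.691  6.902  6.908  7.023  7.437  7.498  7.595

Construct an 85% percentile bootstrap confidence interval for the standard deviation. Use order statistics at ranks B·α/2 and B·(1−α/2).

(3.973, 7.023)

α = 0.15; lower rank = 40 × 0.075 = 3; upper rank = 40 × 0.925 = 37.
The 3rd smallest replicate is 3.973; the 37th is 7.023.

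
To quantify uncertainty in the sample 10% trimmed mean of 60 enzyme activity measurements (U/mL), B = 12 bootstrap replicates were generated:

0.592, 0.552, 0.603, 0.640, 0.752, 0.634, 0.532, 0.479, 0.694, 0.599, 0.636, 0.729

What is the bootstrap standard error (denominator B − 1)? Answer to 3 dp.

Bootstrap SE is the standard deviation of the 12 replicate 10% trimmed means.
Mean of replicates: (0.592 + 0.552 + 0.603 + 0.640 + 0.752 + 0.634 + 0.532 + 0.479 + 0.694 + 0.599 + 0.636 + 0.729) / 12 = 7.4420 / 12 = 0.6202
Sum of squared deviations: (−0.0282)² + (−0.0682)² + (−0.0172)² + (+0.0198)² + (+0.1318)² + (+0.0138)² + (−0.0882)² + (−0.1412)² + (+0.0738)² + (−0.0212)² + (+0.0158)² + (+0.1088)² = 0.0694
Variance = 0.0694 / 11 = 0.0063
SE* = √0.0063

SE* = 0.079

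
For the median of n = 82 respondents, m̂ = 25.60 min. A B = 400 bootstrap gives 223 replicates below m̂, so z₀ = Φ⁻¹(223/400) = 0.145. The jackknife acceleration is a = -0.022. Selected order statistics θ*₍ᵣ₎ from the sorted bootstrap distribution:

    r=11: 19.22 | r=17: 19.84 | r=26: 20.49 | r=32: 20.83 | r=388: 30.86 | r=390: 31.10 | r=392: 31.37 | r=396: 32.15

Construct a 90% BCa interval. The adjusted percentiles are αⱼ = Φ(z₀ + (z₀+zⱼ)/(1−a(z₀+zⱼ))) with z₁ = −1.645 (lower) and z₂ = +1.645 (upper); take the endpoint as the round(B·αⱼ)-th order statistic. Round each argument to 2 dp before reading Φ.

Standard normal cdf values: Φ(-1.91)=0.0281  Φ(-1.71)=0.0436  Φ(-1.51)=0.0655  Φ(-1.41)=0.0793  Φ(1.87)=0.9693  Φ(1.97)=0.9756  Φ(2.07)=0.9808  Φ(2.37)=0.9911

Lower: z₀ + z₁ = 0.145 + (-1.645) = -1.500; 1 − a(z₀+z₁) = 1 − (-0.022)(-1.500) = 0.9670; argument = 0.145 + (-1.500)/0.9670 = -1.4062 → -1.41.
α₁ = Φ(-1.41) = 0.0793; rank = round(400 × 0.0793) = 32; θ*₍32₎ = 20.83.
Upper: z₀ + z₂ = 1.790; 1 − a(z₀+z₂) = 1.0394; argument = 1.8672 → 1.87; α₂ = 0.9693; rank = 388; θ*₍388₎ = 30.86.

(20.83, 30.86)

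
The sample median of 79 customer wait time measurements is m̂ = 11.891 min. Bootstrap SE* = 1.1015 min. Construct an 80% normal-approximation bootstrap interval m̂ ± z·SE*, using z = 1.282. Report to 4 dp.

Margin = 1.282 × 1.1015 = 1.41212
Interval: 11.891 ± 1.41212

(10.4789, 13.3031)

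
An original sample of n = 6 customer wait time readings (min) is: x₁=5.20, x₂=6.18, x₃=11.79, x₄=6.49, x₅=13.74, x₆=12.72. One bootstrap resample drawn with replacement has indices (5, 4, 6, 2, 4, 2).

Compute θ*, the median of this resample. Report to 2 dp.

θ* = 6.49

Resample values: 13.74, 6.49, 12.72, 6.18, 6.49, 6.18.
Sorted: 6.18, 6.18, 6.49, 6.49, 12.72, 13.74
Median = average of the two middle values = 6.49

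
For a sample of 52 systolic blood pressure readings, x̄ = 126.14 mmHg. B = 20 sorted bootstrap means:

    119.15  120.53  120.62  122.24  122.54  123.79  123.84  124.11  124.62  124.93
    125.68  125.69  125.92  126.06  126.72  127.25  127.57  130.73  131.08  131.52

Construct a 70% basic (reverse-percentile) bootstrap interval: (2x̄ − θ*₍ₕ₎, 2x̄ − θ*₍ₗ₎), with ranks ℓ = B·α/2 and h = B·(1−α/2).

(124.71, 131.66)

Percentile endpoints at ranks 3 and 17: θ*₍3₎ = 120.62, θ*₍17₎ = 127.57.
Basic interval reflects these around x̄:
  lower = 2 × 126.14 − 127.57 = 124.71
  upper = 2 × 126.14 − 120.62 = 131.66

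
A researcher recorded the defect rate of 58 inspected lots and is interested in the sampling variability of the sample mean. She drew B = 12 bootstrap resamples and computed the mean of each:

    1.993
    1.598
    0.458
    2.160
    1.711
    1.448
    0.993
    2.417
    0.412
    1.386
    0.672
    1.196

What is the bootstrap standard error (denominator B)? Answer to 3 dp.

SE* = 0.625

Bootstrap SE is the standard deviation of the 12 replicate means.
Mean of replicates: (1.993 + 1.598 + 0.458 + 2.160 + 1.711 + 1.448 + 0.993 + 2.417 + 0.412 + 1.386 + 0.672 + 1.196) / 12 = 16.4440 / 12 = 1.3703
Sum of squared deviations: (+0.6227)² + (+0.2277)² + (−0.9123)² + (+0.7897)² + (+0.3407)² + (+0.0777)² + (−0.3773)² + (+1.0467)² + (−0.9583)² + (+0.0157)² + (−0.6983)² + (−0.1743)² = 4.6922
Variance = 4.6922 / 12 = 0.3910
SE* = √0.3910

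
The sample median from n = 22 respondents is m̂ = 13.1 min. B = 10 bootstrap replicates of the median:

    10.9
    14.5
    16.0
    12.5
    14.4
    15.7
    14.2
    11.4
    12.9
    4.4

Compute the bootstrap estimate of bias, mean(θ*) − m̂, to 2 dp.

mean(θ*) = (10.9 + 14.5 + 16.0 + 12.5 + 14.4 + 15.7 + 14.2 + 11.4 + 12.9 + 4.4) / 10 = 12.690
bias = 12.690 − 13.1

bias = −0.41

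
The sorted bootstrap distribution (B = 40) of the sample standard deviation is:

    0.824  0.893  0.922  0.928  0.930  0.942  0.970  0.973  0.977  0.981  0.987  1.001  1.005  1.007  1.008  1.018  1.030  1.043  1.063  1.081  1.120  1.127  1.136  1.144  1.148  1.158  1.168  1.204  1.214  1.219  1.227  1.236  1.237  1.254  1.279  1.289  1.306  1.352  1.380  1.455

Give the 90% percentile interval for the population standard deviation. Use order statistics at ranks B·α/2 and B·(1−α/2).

α = 0.10; lower rank = 40 × 0.050 = 2; upper rank = 40 × 0.950 = 38.
The 2nd smallest replicate is 0.893; the 38th is 1.352.

(0.893, 1.352)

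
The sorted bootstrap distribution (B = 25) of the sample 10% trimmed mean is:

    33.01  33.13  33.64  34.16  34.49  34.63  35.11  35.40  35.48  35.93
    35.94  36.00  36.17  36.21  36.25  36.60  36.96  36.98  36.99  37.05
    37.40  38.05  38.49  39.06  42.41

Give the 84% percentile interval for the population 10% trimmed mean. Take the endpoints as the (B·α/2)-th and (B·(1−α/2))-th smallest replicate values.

(33.13, 38.49)

α = 0.16; lower rank = 25 × 0.080 = 2; upper rank = 25 × 0.920 = 23.
The 2nd smallest replicate is 33.13; the 23rd is 38.49.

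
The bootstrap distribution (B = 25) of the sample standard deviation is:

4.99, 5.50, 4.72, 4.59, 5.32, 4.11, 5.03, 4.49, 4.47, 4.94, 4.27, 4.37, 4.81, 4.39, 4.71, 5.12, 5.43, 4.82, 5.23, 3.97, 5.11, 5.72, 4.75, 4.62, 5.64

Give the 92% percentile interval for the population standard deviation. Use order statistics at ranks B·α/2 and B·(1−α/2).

(3.97, 5.64)

Sorted replicates: 3.97, 4.11, 4.27, 4.37, 4.39, 4.47, 4.49, 4.59, 4.62, 4.71, 4.72, 4.75, 4.81, 4.82, 4.94, 4.99, 5.03, 5.11, 5.12, 5.23, 5.32, 5.43, 5.50, 5.64, 5.72
α = 0.08; lower rank = 25 × 0.040 = 1; upper rank = 25 × 0.960 = 24.
The 1st smallest replicate is 3.97; the 24th is 5.64.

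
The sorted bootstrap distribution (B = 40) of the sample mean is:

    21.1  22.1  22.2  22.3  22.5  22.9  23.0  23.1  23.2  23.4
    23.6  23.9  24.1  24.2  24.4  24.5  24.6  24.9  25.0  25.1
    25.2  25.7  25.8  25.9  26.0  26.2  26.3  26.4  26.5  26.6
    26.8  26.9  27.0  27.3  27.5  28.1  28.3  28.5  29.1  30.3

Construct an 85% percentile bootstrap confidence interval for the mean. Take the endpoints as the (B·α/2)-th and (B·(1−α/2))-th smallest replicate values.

(22.2, 28.3)

α = 0.15; lower rank = 40 × 0.075 = 3; upper rank = 40 × 0.925 = 37.
The 3rd smallest replicate is 22.2; the 37th is 28.3.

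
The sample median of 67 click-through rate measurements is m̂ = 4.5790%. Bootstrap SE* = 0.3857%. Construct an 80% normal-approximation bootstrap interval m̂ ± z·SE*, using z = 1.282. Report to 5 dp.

Margin = 1.282 × 0.3857 = 0.494467
Interval: 4.5790 ± 0.494467

(4.08453, 5.07347)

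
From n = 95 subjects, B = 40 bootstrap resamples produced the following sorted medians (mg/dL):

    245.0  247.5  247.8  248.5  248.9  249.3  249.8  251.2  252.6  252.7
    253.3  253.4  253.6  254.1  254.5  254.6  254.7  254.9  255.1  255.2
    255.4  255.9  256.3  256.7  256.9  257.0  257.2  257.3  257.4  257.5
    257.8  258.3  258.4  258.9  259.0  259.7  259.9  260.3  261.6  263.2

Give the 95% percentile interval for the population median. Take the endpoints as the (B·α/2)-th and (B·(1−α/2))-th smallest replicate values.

α = 0.05; lower rank = 40 × 0.025 = 1; upper rank = 40 × 0.975 = 39.
The 1st smallest replicate is 245.0; the 39th is 261.6.

(245.0, 261.6)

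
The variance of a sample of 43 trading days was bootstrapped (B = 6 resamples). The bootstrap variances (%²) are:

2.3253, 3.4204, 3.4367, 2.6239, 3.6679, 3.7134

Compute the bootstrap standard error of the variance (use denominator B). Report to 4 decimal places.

Bootstrap SE is the standard deviation of the 6 replicate variances.
Mean of replicates: (2.3253 + 3.4204 + 3.4367 + 2.6239 + 3.6679 + 3.7134) / 6 = 19.18760 / 6 = 3.19793
Sum of squared deviations: (−0.87263)² + (+0.22247)² + (+0.23877)² + (−0.57403)² + (+0.46997)² + (+0.51547)² = 1.68408
Variance = 1.68408 / 6 = 0.28068
SE* = √0.28068

SE* = 0.5298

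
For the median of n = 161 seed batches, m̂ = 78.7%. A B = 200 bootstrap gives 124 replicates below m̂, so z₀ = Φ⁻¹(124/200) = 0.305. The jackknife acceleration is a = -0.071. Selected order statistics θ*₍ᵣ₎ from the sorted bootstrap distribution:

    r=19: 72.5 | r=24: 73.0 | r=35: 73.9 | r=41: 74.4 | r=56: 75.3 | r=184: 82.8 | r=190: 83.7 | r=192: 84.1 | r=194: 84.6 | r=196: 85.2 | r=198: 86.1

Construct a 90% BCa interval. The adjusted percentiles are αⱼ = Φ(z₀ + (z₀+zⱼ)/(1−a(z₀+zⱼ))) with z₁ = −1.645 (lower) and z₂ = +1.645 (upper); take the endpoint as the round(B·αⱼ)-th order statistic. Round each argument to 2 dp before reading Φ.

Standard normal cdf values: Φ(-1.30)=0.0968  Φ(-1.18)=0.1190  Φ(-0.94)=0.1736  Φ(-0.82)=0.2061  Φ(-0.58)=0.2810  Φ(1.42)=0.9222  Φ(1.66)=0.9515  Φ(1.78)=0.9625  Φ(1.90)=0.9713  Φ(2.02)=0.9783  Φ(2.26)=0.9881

(73.0, 85.2)

Lower: z₀ + z₁ = 0.305 + (-1.645) = -1.340; 1 − a(z₀+z₁) = 1 − (-0.071)(-1.340) = 0.9049; argument = 0.305 + (-1.340)/0.9049 = -1.1759 → -1.18.
α₁ = Φ(-1.18) = 0.1190; rank = round(200 × 0.1190) = 24; θ*₍24₎ = 73.0.
Upper: z₀ + z₂ = 1.950; 1 − a(z₀+z₂) = 1.1384; argument = 2.0179 → 2.02; α₂ = 0.9783; rank = 196; θ*₍196₎ = 85.2.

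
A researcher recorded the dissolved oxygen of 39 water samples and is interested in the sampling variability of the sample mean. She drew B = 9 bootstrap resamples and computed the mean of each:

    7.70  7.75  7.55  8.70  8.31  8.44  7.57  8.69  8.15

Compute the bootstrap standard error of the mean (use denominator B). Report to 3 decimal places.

Bootstrap SE is the standard deviation of the 9 replicate means.
Mean of replicates: (7.70 + 7.75 + 7.55 + 8.70 + 8.31 + 8.44 + 7.57 + 8.69 + 8.15) / 9 = 72.8600 / 9 = 8.0956
Sum of squared deviations: (−0.3956)² + (−0.3456)² + (−0.5456)² + (+0.6044)² + (+0.2144)² + (+0.3444)² + (−0.5256)² + (+0.5944)² + (+0.0544)² = 1.7360
Variance = 1.7360 / 9 = 0.1929
SE* = √0.1929

SE* = 0.439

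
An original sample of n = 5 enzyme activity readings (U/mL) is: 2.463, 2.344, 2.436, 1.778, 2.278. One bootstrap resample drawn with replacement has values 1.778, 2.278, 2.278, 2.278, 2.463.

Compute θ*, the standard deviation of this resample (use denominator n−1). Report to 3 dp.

θ* = 0.257

Mean = 2.2150; sum of squared deviations = 0.2644
s² = 0.2644 / 4 = 0.0661
s = √0.0661 = 0.257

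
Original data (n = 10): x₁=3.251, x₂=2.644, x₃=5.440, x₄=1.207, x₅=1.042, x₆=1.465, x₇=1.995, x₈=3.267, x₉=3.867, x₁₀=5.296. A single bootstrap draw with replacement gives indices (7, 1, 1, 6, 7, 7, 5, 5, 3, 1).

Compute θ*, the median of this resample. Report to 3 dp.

θ* = 1.995

Resample values: 1.995, 3.251, 3.251, 1.465, 1.995, 1.995, 1.042, 1.042, 5.440, 3.251.
Sorted: 1.042, 1.042, 1.465, 1.995, 1.995, 1.995, 3.251, 3.251, 3.251, 5.440
Median = average of the two middle values = 1.995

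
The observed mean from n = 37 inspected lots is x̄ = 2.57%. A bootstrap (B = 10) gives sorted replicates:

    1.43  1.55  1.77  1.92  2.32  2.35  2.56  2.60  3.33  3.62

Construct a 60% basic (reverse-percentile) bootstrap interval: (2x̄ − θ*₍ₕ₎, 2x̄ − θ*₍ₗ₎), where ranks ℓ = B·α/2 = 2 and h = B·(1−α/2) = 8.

(2.54, 3.59)

Percentile endpoints at ranks 2 and 8: θ*₍2₎ = 1.55, θ*₍8₎ = 2.60.
Basic interval reflects these around x̄:
  lower = 2 × 2.57 − 2.60 = 2.54
  upper = 2 × 2.57 − 1.55 = 3.59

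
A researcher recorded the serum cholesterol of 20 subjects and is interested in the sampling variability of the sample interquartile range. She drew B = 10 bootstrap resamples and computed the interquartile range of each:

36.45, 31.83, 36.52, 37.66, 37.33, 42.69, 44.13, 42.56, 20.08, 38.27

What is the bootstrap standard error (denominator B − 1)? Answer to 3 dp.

Bootstrap SE is the standard deviation of the 10 replicate interquartile ranges.
Mean of replicates: (36.45 + 31.83 + 36.52 + 37.66 + 37.33 + 42.69 + 44.13 + 42.56 + 20.08 + 38.27) / 10 = 367.5200 / 10 = 36.7520
Sum of squared deviations: (−0.3020)² + (−4.9220)² + (−0.2320)² + (+0.9080)² + (+0.5780)² + (+5.9380)² + (+7.3780)² + (+5.8080)² + (−16.6720)² + (+1.5180)² = 429.2172
Variance = 429.2172 / 9 = 47.6908
SE* = √47.6908

SE* = 6.906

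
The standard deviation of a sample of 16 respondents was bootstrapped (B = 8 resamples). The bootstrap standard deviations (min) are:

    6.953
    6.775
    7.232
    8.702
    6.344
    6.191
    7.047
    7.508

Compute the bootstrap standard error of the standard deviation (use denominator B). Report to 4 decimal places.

Bootstrap SE is the standard deviation of the 8 replicate standard deviations.
Mean of replicates: (6.953 + 6.775 + 7.232 + 8.702 + 6.344 + 6.191 + 7.047 + 7.508) / 8 = 56.75200 / 8 = 7.09400
Sum of squared deviations: (−0.14100)² + (−0.31900)² + (+0.13800)² + (+1.60800)² + (−0.75000)² + (−0.90300)² + (−0.04700)² + (+0.41400)² = 4.27786
Variance = 4.27786 / 8 = 0.53473
SE* = √0.53473

SE* = 0.7313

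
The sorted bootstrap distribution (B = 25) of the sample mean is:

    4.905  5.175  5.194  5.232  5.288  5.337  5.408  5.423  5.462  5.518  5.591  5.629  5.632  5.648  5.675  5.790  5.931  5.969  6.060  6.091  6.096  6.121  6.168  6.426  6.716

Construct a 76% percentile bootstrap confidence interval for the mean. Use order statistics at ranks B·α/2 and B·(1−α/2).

(5.194, 6.121)

α = 0.24; lower rank = 25 × 0.120 = 3; upper rank = 25 × 0.880 = 22.
The 3rd smallest replicate is 5.194; the 22nd is 6.121.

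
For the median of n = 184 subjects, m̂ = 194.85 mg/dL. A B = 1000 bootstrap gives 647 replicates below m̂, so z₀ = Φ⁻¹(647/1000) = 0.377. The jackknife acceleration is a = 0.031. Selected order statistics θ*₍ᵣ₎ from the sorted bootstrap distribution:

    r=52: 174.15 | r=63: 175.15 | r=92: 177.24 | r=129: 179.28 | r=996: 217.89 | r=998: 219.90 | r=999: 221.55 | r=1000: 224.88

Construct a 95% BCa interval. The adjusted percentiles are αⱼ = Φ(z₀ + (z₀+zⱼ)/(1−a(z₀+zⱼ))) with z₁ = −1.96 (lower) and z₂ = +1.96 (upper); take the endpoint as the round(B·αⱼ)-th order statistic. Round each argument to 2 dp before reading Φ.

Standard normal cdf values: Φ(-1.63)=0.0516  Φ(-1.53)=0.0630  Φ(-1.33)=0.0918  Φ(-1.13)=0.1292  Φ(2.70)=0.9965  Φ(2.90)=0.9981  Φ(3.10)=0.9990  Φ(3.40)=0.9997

(179.28, 219.90)

Lower: z₀ + z₁ = 0.377 + (-1.960) = -1.583; 1 − a(z₀+z₁) = 1 − (0.031)(-1.583) = 1.0491; argument = 0.377 + (-1.583)/1.0491 = -1.1320 → -1.13.
α₁ = Φ(-1.13) = 0.1292; rank = round(1000 × 0.1292) = 129; θ*₍129₎ = 179.28.
Upper: z₀ + z₂ = 2.337; 1 − a(z₀+z₂) = 0.9276; argument = 2.8965 → 2.90; α₂ = 0.9981; rank = 998; θ*₍998₎ = 219.90.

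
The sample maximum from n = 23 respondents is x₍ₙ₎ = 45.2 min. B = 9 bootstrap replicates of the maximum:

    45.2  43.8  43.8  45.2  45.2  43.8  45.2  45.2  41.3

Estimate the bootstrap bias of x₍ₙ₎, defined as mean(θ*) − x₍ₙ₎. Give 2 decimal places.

bias = −0.90

mean(θ*) = (45.2 + 43.8 + 43.8 + 45.2 + 45.2 + 43.8 + 45.2 + 45.2 + 41.3) / 9 = 44.300
bias = 44.300 − 45.2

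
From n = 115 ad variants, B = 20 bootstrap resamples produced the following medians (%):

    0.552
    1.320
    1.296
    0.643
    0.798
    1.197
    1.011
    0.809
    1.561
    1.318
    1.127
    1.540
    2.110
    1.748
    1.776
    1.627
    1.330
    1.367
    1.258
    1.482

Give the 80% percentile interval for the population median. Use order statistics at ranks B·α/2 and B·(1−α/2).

Sorted replicates: 0.552, 0.643, 0.798, 0.809, 1.011, 1.127, 1.197, 1.258, 1.296, 1.318, 1.320, 1.330, 1.367, 1.482, 1.540, 1.561, 1.627, 1.748, 1.776, 2.110
α = 0.20; lower rank = 20 × 0.100 = 2; upper rank = 20 × 0.900 = 18.
The 2nd smallest replicate is 0.643; the 18th is 1.748.

(0.643, 1.748)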